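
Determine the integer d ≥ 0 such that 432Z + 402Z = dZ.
In the PID Z, (a, b) is generated by gcd(a, b). Compute gcd(432, 402) with the extended Euclidean algorithm, tracking rows (r, s, t) with s·432 + t·402 = r:
  row A: (432, 1, 0)   [1·432 + 0·402 = 432]
  row B: (402, 0, 1)   [0·432 + 1·402 = 402]
  432 = 1·402 + 30   → row C = row A − 1·row B = (30, 1, −1)   [check: 1·432 − 1·402 = 30]
  402 = 13·30 + 12   → row D = row B − 13·row C = (12, −13, 14)   [check: −13·432 + 14·402 = 12]
  30 = 2·12 + 6   → row E = row C − 2·row D = (6, 27, −29)   [check: 27·432 − 29·402 = 6]
  12 = 2·6 + 0   → remainder 0, stop. gcd = 6 (last nonzero row E).
So gcd(432, 402) = 6, with Bézout identity 27·432 − 29·402 = 6. Containment (⊇): the Bézout identity exhibits 6 as an element of (432, 402), giving (6) ⊆ (432, 402). Containment (⊆): since 6 | 432 and 6 | 402 (432 = 6·72, 402 = 6·67), every Z-linear combination of 432 and 402 is divisible by 6, so (432, 402) ⊆ (6). Therefore (432, 402) = (6), d = 6.

Final answer: (432, 402) = (6); d = 6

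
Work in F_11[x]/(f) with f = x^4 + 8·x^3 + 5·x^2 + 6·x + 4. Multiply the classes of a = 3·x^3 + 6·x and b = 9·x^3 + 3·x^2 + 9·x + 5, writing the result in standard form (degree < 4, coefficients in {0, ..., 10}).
Multiply as integer polynomials: a · b = 27·x^6 + 9·x^5 + 81·x^4 + 33·x^3 + 54·x^2 + 30·x. Reducing coefficients mod 11: a · b ≡ 5·x^6 + 9·x^5 + 4·x^4 + 10·x^2 + 8·x. Now divide by f(x) = x^4 + 8·x^3 + 5·x^2 + 6·x + 4 in F_11[x], eliminating the leading term at each step:
  leading term 5·x^6: subtract (5·x^2)·f(x) = 5·x^6 + 7·x^5 + 3·x^4 + 8·x^3 + 9·x^2, leaving 2·x^5 + x^4 + 3·x^3 + x^2 + 8·x (coefficients mod 11)
  leading term 2·x^5: subtract (2·x)·f(x) = 2·x^5 + 5·x^4 + 10·x^3 + x^2 + 8·x, leaving 7·x^4 + 4·x^3 (coefficients mod 11)
  leading term 7·x^4: subtract (7)·f(x) = 7·x^4 + x^3 + 2·x^2 + 9·x + 6, leaving 3·x^3 + 9·x^2 + 2·x + 5 (coefficients mod 11)
The degree is now < 4, so this is the remainder. Hence a · b ≡ 3·x^3 + 9·x^2 + 2·x + 5 in F_11[x]/(f).

Final answer: a · b ≡ 3·x^3 + 9·x^2 + 2·x + 5 (mod f(x))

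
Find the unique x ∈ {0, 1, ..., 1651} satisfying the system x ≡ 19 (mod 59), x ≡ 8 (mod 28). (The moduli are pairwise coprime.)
The moduli 59, 28 are pairwise coprime, so by the CRT there is a unique solution mod 59·28 = 1652.
Solve by successive substitution. Start with x ≡ 19 (mod 59).
  Combine with x ≡ 8 (mod 28): write x = 19 + 59·t and require 19 + 59·t ≡ 8 (mod 28), i.e. 59·t ≡ 8 − 19 ≡ 17 (mod 28). Since 59^(−1) ≡ 19 (mod 28) (59 ≡ 3 (mod 28)), t ≡ 19·17 ≡ 15 (mod 28). So x ≡ 19 + 59·15 = 904 (mod 1652).
Unique solution in [0, 1652): x = 904.

Final answer: x ≡ 904 (mod 1652); the representative in [0, 1652) is 904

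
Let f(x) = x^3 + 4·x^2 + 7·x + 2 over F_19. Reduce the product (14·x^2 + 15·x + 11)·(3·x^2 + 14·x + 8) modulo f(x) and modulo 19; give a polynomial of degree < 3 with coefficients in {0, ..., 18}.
a · b ≡ 16·x^2 + 2·x + 18 (mod f(x))

Multiply as integer polynomials: a · b = 42·x^4 + 241·x^3 + 355·x^2 + 274·x + 88. Reducing coefficients mod 19: a · b ≡ 4·x^4 + 13·x^3 + 13·x^2 + 8·x + 12. Now divide by f(x) = x^3 + 4·x^2 + 7·x + 2 in F_19[x], eliminating the leading term at each step:
  leading term 4·x^4: subtract (4·x)·f(x) = 4·x^4 + 16·x^3 + 9·x^2 + 8·x, leaving 16·x^3 + 4·x^2 + 12 (coefficients mod 19)
  leading term 16·x^3: subtract (16)·f(x) = 16·x^3 + 7·x^2 + 17·x + 13, leaving 16·x^2 + 2·x + 18 (coefficients mod 19)
The degree is now < 3, so this is the remainder. Hence a · b ≡ 16·x^2 + 2·x + 18 in F_19[x]/(f).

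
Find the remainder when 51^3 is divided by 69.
Use repeated squaring. Binary(3) = 11. Walk through the bits of the exponent 3 left-to-right: at each bit after the leading one, square the running value, then multiply by 51 if the bit is 1 (always reducing mod 69):
  bit 1 = 1 (leading): start with 51.
  bit 2 = 1: square 51^2 = 2601 ≡ 48; bit is 1, so multiply 48·51 = 2448 ≡ 33 (mod 69).
Final value: 51^3 ≡ 33 (mod 69).

Final answer: 33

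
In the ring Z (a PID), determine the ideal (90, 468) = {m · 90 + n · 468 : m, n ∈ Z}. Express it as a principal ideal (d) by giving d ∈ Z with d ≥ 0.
(90, 468) = (18); d = 18

In the PID Z, (a, b) is generated by gcd(a, b). Compute gcd(468, 90) with the extended Euclidean algorithm, tracking rows (r, s, t) with s·468 + t·90 = r:
  row A: (468, 1, 0)   [1·468 + 0·90 = 468]
  row B: (90, 0, 1)   [0·468 + 1·90 = 90]
  468 = 5·90 + 18   → row C = row A − 5·row B = (18, 1, −5)   [check: 1·468 − 5·90 = 18]
  90 = 5·18 + 0   → remainder 0, stop. gcd = 18 (last nonzero row C).
So gcd(90, 468) = 18, with Bézout identity 1·468 − 5·90 = 18. Containment (⊇): the Bézout identity exhibits 18 as an element of (90, 468), giving (18) ⊆ (90, 468). Containment (⊆): since 18 | 90 and 18 | 468 (90 = 18·5, 468 = 18·26), every Z-linear combination of 90 and 468 is divisible by 18, so (90, 468) ⊆ (18). Therefore (90, 468) = (18), d = 18.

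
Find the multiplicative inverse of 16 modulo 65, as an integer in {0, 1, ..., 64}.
16^(−1) ≡ 61 (mod 65)

Apply the extended Euclidean algorithm to (65, 16), tracking rows (r, s, t) with s·65 + t·16 = r. Each division r_prev = q·r_cur + r_new produces the new row as (previous row) − q·(current row):
  row A: (65, 1, 0)   [1·65 + 0·16 = 65]
  row B: (16, 0, 1)   [0·65 + 1·16 = 16]
  65 = 4·16 + 1   → row C = row A − 4·row B = (1, 1, −4)   [check: 1·65 − 4·16 = 1]
  16 = 16·1 + 0   → remainder 0, stop. gcd = 1 (last nonzero row C).
The gcd is 1, so 16 is invertible mod 65. The last nonzero row gives 1·65 − 4·16 = 1, so t = −4. So 16^(−1) ≡ −4 ≡ 61 (mod 65). Verify: 16 · 61 = 976 ≡ 1 (mod 65). ✓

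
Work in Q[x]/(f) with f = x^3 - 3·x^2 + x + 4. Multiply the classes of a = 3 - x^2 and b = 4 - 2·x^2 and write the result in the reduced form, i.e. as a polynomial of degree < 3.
First multiply in Q[x] without reducing: a · b = 2·x^4 - 10·x^2 + 12. Now divide by f(x) = x^3 - 3·x^2 + x + 4, eliminating the leading term at each step:
  leading term 2·x^4: subtract (2·x)·f(x) = 2·x^4 - 6·x^3 + 2·x^2 + 8·x, leaving 6·x^3 - 12·x^2 - 8·x + 12
  leading term 6·x^3: subtract (6)·f(x) = 6·x^3 - 18·x^2 + 6·x + 24, leaving 6·x^2 - 14·x - 12
The degree is now < 3, so this is the remainder. Hence a · b ≡ 6·x^2 - 14·x - 12 in Q[x]/(f).

Final answer: a · b ≡ 6·x^2 - 14·x - 12 (mod f(x))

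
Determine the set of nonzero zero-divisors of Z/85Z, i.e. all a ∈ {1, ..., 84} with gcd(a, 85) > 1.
An element a ∈ Z/85Z (with a ≠ 0) is a zero-divisor iff gcd(a, 85) > 1 (because a is a unit precisely when gcd(a, n) = 1, and in Z/nZ every nonzero, non-unit element is a zero-divisor). Scan a = 1, ..., 84 and keep those with gcd(a, 85) > 1:
  gcd(5, 85) = 5, gcd(10, 85) = 5, gcd(15, 85) = 5, gcd(17, 85) = 17, gcd(20, 85) = 5, gcd(25, 85) = 5, gcd(30, 85) = 5, gcd(34, 85) = 17, gcd(35, 85) = 5, gcd(40, 85) = 5, gcd(45, 85) = 5, gcd(50, 85) = 5, gcd(51, 85) = 17, gcd(55, 85) = 5, gcd(60, 85) = 5, gcd(65, 85) = 5, gcd(68, 85) = 17, gcd(70, 85) = 5, gcd(75, 85) = 5, gcd(80, 85) = 5.
All other a ∈ {1, ..., 84} have gcd(a, 85) = 1 and are units. So the nonzero zero-divisors are exactly the 20 values of a appearing in this scan.

Final answer: nonzero zero-divisors of Z/85Z = {5, 10, 15, 17, 20, 25, 30, 34, 35, 40, 45, 50, 51, 55, 60, 65, 68, 70, 75, 80}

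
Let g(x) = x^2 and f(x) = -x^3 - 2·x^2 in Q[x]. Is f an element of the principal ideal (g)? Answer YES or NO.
YES

In Q[x] the ideal (g) consists of all multiples of g, so f ∈ (g) iff g | f, i.e. iff the remainder of f on division by g is 0. Divide f by g (g is monic, so eliminate the leading term of the running remainder at each step):
  leading term -x^3: subtract (-x)·g(x) = -x^3, leaving -2·x^2
  leading term -2·x^2: subtract (-2)·g(x) = -2·x^2, leaving 0
The remainder is 0, so f(x) = g(x) · h(x) with h(x) = -x - 2. Hence g | f, i.e. f ∈ (g).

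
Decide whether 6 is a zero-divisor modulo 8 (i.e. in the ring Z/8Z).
gcd(6, 8) = 2 > 1, so 6 is not a unit in Z/8Z. In Z/nZ every nonzero non-unit is a zero-divisor: explicitly, take b = 8/gcd = 4 ≠ 0 (mod 8); then 6·4 = 24 = 3·8, i.e. 6·4 ≡ 0 (mod 8). So 6 is a zero-divisor.

Final answer: YES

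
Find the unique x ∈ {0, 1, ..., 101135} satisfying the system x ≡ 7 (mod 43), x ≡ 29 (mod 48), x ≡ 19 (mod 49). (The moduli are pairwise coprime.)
The moduli 43, 48, 49 are pairwise coprime, so by the CRT there is a unique solution mod 43·48·49 = 101136.
Solve by successive substitution. Start with x ≡ 7 (mod 43).
  Combine with x ≡ 29 (mod 48): write x = 7 + 43·t and require 7 + 43·t ≡ 29 (mod 48), i.e. 43·t ≡ 29 − 7 ≡ 22 (mod 48). Since 43^(−1) ≡ 19 (mod 48), t ≡ 19·22 ≡ 34 (mod 48). So x ≡ 7 + 43·34 = 1469 (mod 2064).
  Combine with x ≡ 19 (mod 49): write x = 1469 + 2064·t and require 1469 + 2064·t ≡ 19 (mod 49), i.e. 2064·t ≡ 19 − 1469 ≡ 20 (mod 49). Since 2064^(−1) ≡ 41 (mod 49) (2064 ≡ 6 (mod 49)), t ≡ 41·20 ≡ 36 (mod 49). So x ≡ 1469 + 2064·36 = 75773 (mod 101136).
Unique solution in [0, 101136): x = 75773.

Final answer: x ≡ 75773 (mod 101136); the representative in [0, 101136) is 75773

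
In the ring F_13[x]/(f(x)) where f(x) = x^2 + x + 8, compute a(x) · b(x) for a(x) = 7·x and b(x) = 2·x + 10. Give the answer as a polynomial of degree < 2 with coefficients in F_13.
Multiply as integer polynomials: a · b = 14·x^2 + 70·x. Reducing coefficients mod 13: a · b ≡ x^2 + 5·x. Now divide by f(x) = x^2 + x + 8 in F_13[x], eliminating the leading term at each step:
  leading term x^2: subtract (1)·f(x) = x^2 + x + 8, leaving 4·x + 5 (coefficients mod 13)
The degree is now < 2, so this is the remainder. Hence a · b ≡ 4·x + 5 in F_13[x]/(f).

Final answer: a · b ≡ 4·x + 5 (mod f(x))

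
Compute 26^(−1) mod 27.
26^(−1) ≡ 26 (mod 27)

Apply the extended Euclidean algorithm to (27, 26), tracking rows (r, s, t) with s·27 + t·26 = r. Each division r_prev = q·r_cur + r_new produces the new row as (previous row) − q·(current row):
  row A: (27, 1, 0)   [1·27 + 0·26 = 27]
  row B: (26, 0, 1)   [0·27 + 1·26 = 26]
  27 = 1·26 + 1   → row C = row A − 1·row B = (1, 1, −1)   [check: 1·27 − 1·26 = 1]
  26 = 26·1 + 0   → remainder 0, stop. gcd = 1 (last nonzero row C).
The gcd is 1, so 26 is invertible mod 27. The last nonzero row gives 1·27 − 1·26 = 1, so t = −1. So 26^(−1) ≡ −1 ≡ 26 (mod 27). Verify: 26 · 26 = 676 ≡ 1 (mod 27). ✓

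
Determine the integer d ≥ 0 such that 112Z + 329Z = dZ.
(112, 329) = (7); d = 7

In the PID Z, (a, b) is generated by gcd(a, b). Compute gcd(329, 112) with the extended Euclidean algorithm, tracking rows (r, s, t) with s·329 + t·112 = r:
  row A: (329, 1, 0)   [1·329 + 0·112 = 329]
  row B: (112, 0, 1)   [0·329 + 1·112 = 112]
  329 = 2·112 + 105   → row C = row A − 2·row B = (105, 1, −2)   [check: 1·329 − 2·112 = 105]
  112 = 1·105 + 7   → row D = row B − 1·row C = (7, −1, 3)   [check: −1·329 + 3·112 = 7]
  105 = 15·7 + 0   → remainder 0, stop. gcd = 7 (last nonzero row D).
So gcd(112, 329) = 7, with Bézout identity −1·329 + 3·112 = 7. Containment (⊇): the Bézout identity exhibits 7 as an element of (112, 329), giving (7) ⊆ (112, 329). Containment (⊆): since 7 | 112 and 7 | 329 (112 = 7·16, 329 = 7·47), every Z-linear combination of 112 and 329 is divisible by 7, so (112, 329) ⊆ (7). Therefore (112, 329) = (7), d = 7.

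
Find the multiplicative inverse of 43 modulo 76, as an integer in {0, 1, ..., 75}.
Apply the extended Euclidean algorithm to (76, 43), tracking rows (r, s, t) with s·76 + t·43 = r. Each division r_prev = q·r_cur + r_new produces the new row as (previous row) − q·(current row):
  row A: (76, 1, 0)   [1·76 + 0·43 = 76]
  row B: (43, 0, 1)   [0·76 + 1·43 = 43]
  76 = 1·43 + 33   → row C = row A − 1·row B = (33, 1, −1)   [check: 1·76 − 1·43 = 33]
  43 = 1·33 + 10   → row D = row B − 1·row C = (10, −1, 2)   [check: −1·76 + 2·43 = 10]
  33 = 3·10 + 3   → row E = row C − 3·row D = (3, 4, −7)   [check: 4·76 − 7·43 = 3]
  10 = 3·3 + 1   → row F = row D − 3·row E = (1, −13, 23)   [check: −13·76 + 23·43 = 1]
  3 = 3·1 + 0   → remainder 0, stop. gcd = 1 (last nonzero row F).
The gcd is 1, so 43 is invertible mod 76. The last nonzero row gives −13·76 + 23·43 = 1, so t = 23. So 43^(−1) ≡ 23 (mod 76). Verify: 43 · 23 = 989 ≡ 1 (mod 76). ✓

Final answer: 43^(−1) ≡ 23 (mod 76)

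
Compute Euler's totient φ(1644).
φ(1644) = 544

φ is multiplicative, with φ(p^e) = p^e − p^(e−1). Factorise 1644 = 2^2 · 3 · 137. Then
  φ(1644) = (2^2 − 2^1) · (3 − 1) · (137 − 1) = 2 · 2 · 136 = 544.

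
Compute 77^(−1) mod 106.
77^(−1) ≡ 95 (mod 106)

Apply the extended Euclidean algorithm to (106, 77), tracking rows (r, s, t) with s·106 + t·77 = r. Each division r_prev = q·r_cur + r_new produces the new row as (previous row) − q·(current row):
  row A: (106, 1, 0)   [1·106 + 0·77 = 106]
  row B: (77, 0, 1)   [0·106 + 1·77 = 77]
  106 = 1·77 + 29   → row C = row A − 1·row B = (29, 1, −1)   [check: 1·106 − 1·77 = 29]
  77 = 2·29 + 19   → row D = row B − 2·row C = (19, −2, 3)   [check: −2·106 + 3·77 = 19]
  29 = 1·19 + 10   → row E = row C − 1·row D = (10, 3, −4)   [check: 3·106 − 4·77 = 10]
  19 = 1·10 + 9   → row F = row D − 1·row E = (9, −5, 7)   [check: −5·106 + 7·77 = 9]
  10 = 1·9 + 1   → row G = row E − 1·row F = (1, 8, −11)   [check: 8·106 − 11·77 = 1]
  9 = 9·1 + 0   → remainder 0, stop. gcd = 1 (last nonzero row G).
The gcd is 1, so 77 is invertible mod 106. The last nonzero row gives 8·106 − 11·77 = 1, so t = −11. So 77^(−1) ≡ −11 ≡ 95 (mod 106). Verify: 77 · 95 = 7315 ≡ 1 (mod 106). ✓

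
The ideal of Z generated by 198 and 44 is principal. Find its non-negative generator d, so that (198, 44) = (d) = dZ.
In the PID Z, (a, b) is generated by gcd(a, b). Compute gcd(198, 44) with the extended Euclidean algorithm, tracking rows (r, s, t) with s·198 + t·44 = r:
  row A: (198, 1, 0)   [1·198 + 0·44 = 198]
  row B: (44, 0, 1)   [0·198 + 1·44 = 44]
  198 = 4·44 + 22   → row C = row A − 4·row B = (22, 1, −4)   [check: 1·198 − 4·44 = 22]
  44 = 2·22 + 0   → remainder 0, stop. gcd = 22 (last nonzero row C).
So gcd(198, 44) = 22, with Bézout identity 1·198 − 4·44 = 22. Containment (⊇): the Bézout identity exhibits 22 as an element of (198, 44), giving (22) ⊆ (198, 44). Containment (⊆): since 22 | 198 and 22 | 44 (198 = 22·9, 44 = 22·2), every Z-linear combination of 198 and 44 is divisible by 22, so (198, 44) ⊆ (22). Therefore (198, 44) = (22), d = 22.

Final answer: (198, 44) = (22); d = 22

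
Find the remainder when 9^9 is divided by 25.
Use repeated squaring. Binary(9) = 1001. Walk through the bits of the exponent 9 left-to-right: at each bit after the leading one, square the running value, then multiply by 9 if the bit is 1 (always reducing mod 25):
  bit 1 = 1 (leading): start with 9.
  bit 2 = 0: square 9^2 = 81 ≡ 6 (mod 25).
  bit 3 = 0: square 6^2 = 36 ≡ 11 (mod 25).
  bit 4 = 1: square 11^2 = 121 ≡ 21; bit is 1, so multiply 21·9 = 189 ≡ 14 (mod 25).
Final value: 9^9 ≡ 14 (mod 25).

Final answer: 14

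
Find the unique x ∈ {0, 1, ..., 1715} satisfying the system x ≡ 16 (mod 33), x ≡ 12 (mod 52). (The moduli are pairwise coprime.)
The moduli 33, 52 are pairwise coprime, so by the CRT there is a unique solution mod 33·52 = 1716.
Solve by successive substitution. Start with x ≡ 16 (mod 33).
  Combine with x ≡ 12 (mod 52): write x = 16 + 33·t and require 16 + 33·t ≡ 12 (mod 52), i.e. 33·t ≡ 12 − 16 ≡ 48 (mod 52). Since 33^(−1) ≡ 41 (mod 52), t ≡ 41·48 ≡ 44 (mod 52). So x ≡ 16 + 33·44 = 1468 (mod 1716).
Unique solution in [0, 1716): x = 1468.

Final answer: x ≡ 1468 (mod 1716); the representative in [0, 1716) is 1468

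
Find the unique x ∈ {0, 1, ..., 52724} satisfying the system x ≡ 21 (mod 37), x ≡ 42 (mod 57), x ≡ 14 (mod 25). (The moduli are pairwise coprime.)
x ≡ 9789 (mod 52725); the representative in [0, 52725) is 9789

The moduli 37, 57, 25 are pairwise coprime, so by the CRT there is a unique solution mod 37·57·25 = 52725.
Solve by successive substitution. Start with x ≡ 21 (mod 37).
  Combine with x ≡ 42 (mod 57): write x = 21 + 37·t and require 21 + 37·t ≡ 42 (mod 57), i.e. 37·t ≡ 42 − 21 ≡ 21 (mod 57). Since 37^(−1) ≡ 37 (mod 57), t ≡ 37·21 ≡ 36 (mod 57). So x ≡ 21 + 37·36 = 1353 (mod 2109).
  Combine with x ≡ 14 (mod 25): write x = 1353 + 2109·t and require 1353 + 2109·t ≡ 14 (mod 25), i.e. 2109·t ≡ 14 − 1353 ≡ 11 (mod 25). Since 2109^(−1) ≡ 14 (mod 25) (2109 ≡ 9 (mod 25)), t ≡ 14·11 ≡ 4 (mod 25). So x ≡ 1353 + 2109·4 = 9789 (mod 52725).
Unique solution in [0, 52725): x = 9789.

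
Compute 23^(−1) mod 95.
Apply the extended Euclidean algorithm to (95, 23), tracking rows (r, s, t) with s·95 + t·23 = r. Each division r_prev = q·r_cur + r_new produces the new row as (previous row) − q·(current row):
  row A: (95, 1, 0)   [1·95 + 0·23 = 95]
  row B: (23, 0, 1)   [0·95 + 1·23 = 23]
  95 = 4·23 + 3   → row C = row A − 4·row B = (3, 1, −4)   [check: 1·95 − 4·23 = 3]
  23 = 7·3 + 2   → row D = row B − 7·row C = (2, −7, 29)   [check: −7·95 + 29·23 = 2]
  3 = 1·2 + 1   → row E = row C − 1·row D = (1, 8, −33)   [check: 8·95 − 33·23 = 1]
  2 = 2·1 + 0   → remainder 0, stop. gcd = 1 (last nonzero row E).
The gcd is 1, so 23 is invertible mod 95. The last nonzero row gives 8·95 − 33·23 = 1, so t = −33. So 23^(−1) ≡ −33 ≡ 62 (mod 95). Verify: 23 · 62 = 1426 ≡ 1 (mod 95). ✓

Final answer: 23^(−1) ≡ 62 (mod 95)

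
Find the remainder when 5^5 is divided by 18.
11

Use repeated squaring. Binary(5) = 101. Walk through the bits of the exponent 5 left-to-right: at each bit after the leading one, square the running value, then multiply by 5 if the bit is 1 (always reducing mod 18):
  bit 1 = 1 (leading): start with 5.
  bit 2 = 0: square 5^2 = 25 ≡ 7 (mod 18).
  bit 3 = 1: square 7^2 = 49 ≡ 13; bit is 1, so multiply 13·5 = 65 ≡ 11 (mod 18).
Final value: 5^5 ≡ 11 (mod 18).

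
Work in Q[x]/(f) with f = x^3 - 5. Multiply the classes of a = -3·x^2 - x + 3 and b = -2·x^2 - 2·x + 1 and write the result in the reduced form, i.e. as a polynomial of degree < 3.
First multiply in Q[x] without reducing: a · b = 6·x^4 + 8·x^3 - 7·x^2 - 7·x + 3. Now divide by f(x) = x^3 - 5, eliminating the leading term at each step:
  leading term 6·x^4: subtract (6·x)·f(x) = 6·x^4 - 30·x, leaving 8·x^3 - 7·x^2 + 23·x + 3
  leading term 8·x^3: subtract (8)·f(x) = 8·x^3 - 40, leaving -7·x^2 + 23·x + 43
The degree is now < 3, so this is the remainder. Hence a · b ≡ -7·x^2 + 23·x + 43 in Q[x]/(f).

Final answer: a · b ≡ -7·x^2 + 23·x + 43 (mod f(x))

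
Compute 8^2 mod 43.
Use repeated squaring. Binary(2) = 10. Walk through the bits of the exponent 2 left-to-right: at each bit after the leading one, square the running value, then multiply by 8 if the bit is 1 (always reducing mod 43):
  bit 1 = 1 (leading): start with 8.
  bit 2 = 0: square 8^2 = 64 ≡ 21 (mod 43).
Final value: 8^2 ≡ 21 (mod 43).

Final answer: 21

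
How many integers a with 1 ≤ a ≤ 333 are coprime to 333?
The number of a ∈ {1, ..., 333} with gcd(a, 333) = 1 is by definition Euler's totient φ(333). φ is multiplicative, with φ(p^e) = p^e − p^(e−1). Factorise 333 = 3^2 · 37. Then
  φ(333) = (3^2 − 3^1) · (37 − 1) = 6 · 36 = 216.
So there are 216 such integers.

Final answer: 216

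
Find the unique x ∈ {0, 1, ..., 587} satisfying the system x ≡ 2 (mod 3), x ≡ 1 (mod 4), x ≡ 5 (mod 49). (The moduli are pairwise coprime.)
x ≡ 5 (mod 588); the representative in [0, 588) is 5

The moduli 3, 4, 49 are pairwise coprime, so by the CRT there is a unique solution mod 3·4·49 = 588.
Solve by successive substitution. Start with x ≡ 2 (mod 3).
  Combine with x ≡ 1 (mod 4): write x = 2 + 3·t and require 2 + 3·t ≡ 1 (mod 4), i.e. 3·t ≡ 1 − 2 ≡ 3 (mod 4). Since 3^(−1) ≡ 3 (mod 4), t ≡ 3·3 ≡ 1 (mod 4). So x ≡ 2 + 3·1 = 5 (mod 12).
  Combine with x ≡ 5 (mod 49): write x = 5 + 12·t and require 5 + 12·t ≡ 5 (mod 49), i.e. 12·t ≡ 5 − 5 ≡ 0 (mod 49). Since 12^(−1) ≡ 45 (mod 49), t ≡ 45·0 ≡ 0 (mod 49). So x ≡ 5 + 12·0 = 5 (mod 588).
Unique solution in [0, 588): x = 5.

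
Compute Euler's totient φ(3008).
φ is multiplicative, with φ(p^e) = p^e − p^(e−1). Factorise 3008 = 2^6 · 47. Then
  φ(3008) = (2^6 − 2^5) · (47 − 1) = 32 · 46 = 1472.

Final answer: φ(3008) = 1472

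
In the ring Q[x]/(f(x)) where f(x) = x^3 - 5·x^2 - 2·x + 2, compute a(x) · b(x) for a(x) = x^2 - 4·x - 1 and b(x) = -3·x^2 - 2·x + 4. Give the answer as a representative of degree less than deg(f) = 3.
a · b ≡ -16·x^2 - 18·x + 6 (mod f(x))

First multiply in Q[x] without reducing: a · b = -3·x^4 + 10·x^3 + 15·x^2 - 14·x - 4. Now divide by f(x) = x^3 - 5·x^2 - 2·x + 2, eliminating the leading term at each step:
  leading term -3·x^4: subtract (-3·x)·f(x) = -3·x^4 + 15·x^3 + 6·x^2 - 6·x, leaving -5·x^3 + 9·x^2 - 8·x - 4
  leading term -5·x^3: subtract (-5)·f(x) = -5·x^3 + 25·x^2 + 10·x - 10, leaving -16·x^2 - 18·x + 6
The degree is now < 3, so this is the remainder. Hence a · b ≡ -16·x^2 - 18·x + 6 in Q[x]/(f).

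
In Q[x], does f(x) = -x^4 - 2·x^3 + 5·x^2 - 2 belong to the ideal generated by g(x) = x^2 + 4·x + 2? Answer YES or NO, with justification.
YES

In Q[x] the ideal (g) consists of all multiples of g, so f ∈ (g) iff g | f, i.e. iff the remainder of f on division by g is 0. Divide f by g (g is monic, so eliminate the leading term of the running remainder at each step):
  leading term -x^4: subtract (-x^2)·g(x) = -x^4 - 4·x^3 - 2·x^2, leaving 2·x^3 + 7·x^2 - 2
  leading term 2·x^3: subtract (2·x)·g(x) = 2·x^3 + 8·x^2 + 4·x, leaving -x^2 - 4·x - 2
  leading term -x^2: subtract (-1)·g(x) = -x^2 - 4·x - 2, leaving 0
The remainder is 0, so f(x) = g(x) · h(x) with h(x) = -x^2 + 2·x - 1. Hence g | f, i.e. f ∈ (g).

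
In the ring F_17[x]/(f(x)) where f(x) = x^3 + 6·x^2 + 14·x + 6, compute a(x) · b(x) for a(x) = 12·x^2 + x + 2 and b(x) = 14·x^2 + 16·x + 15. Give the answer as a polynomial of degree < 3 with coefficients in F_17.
a · b ≡ 15·x^2 + 16·x + 14 (mod f(x))

Multiply as integer polynomials: a · b = 168·x^4 + 206·x^3 + 224·x^2 + 47·x + 30. Reducing coefficients mod 17: a · b ≡ 15·x^4 + 2·x^3 + 3·x^2 + 13·x + 13. Now divide by f(x) = x^3 + 6·x^2 + 14·x + 6 in F_17[x], eliminating the leading term at each step:
  leading term 15·x^4: subtract (15·x)·f(x) = 15·x^4 + 5·x^3 + 6·x^2 + 5·x, leaving 14·x^3 + 14·x^2 + 8·x + 13 (coefficients mod 17)
  leading term 14·x^3: subtract (14)·f(x) = 14·x^3 + 16·x^2 + 9·x + 16, leaving 15·x^2 + 16·x + 14 (coefficients mod 17)
The degree is now < 3, so this is the remainder. Hence a · b ≡ 15·x^2 + 16·x + 14 in F_17[x]/(f).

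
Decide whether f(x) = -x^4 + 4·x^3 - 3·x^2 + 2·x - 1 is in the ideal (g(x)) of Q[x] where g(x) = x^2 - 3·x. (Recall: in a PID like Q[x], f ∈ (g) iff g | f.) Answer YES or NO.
NO

In Q[x] the ideal (g) consists of all multiples of g, so f ∈ (g) iff g | f, i.e. iff the remainder of f on division by g is 0. Divide f by g (g is monic, so eliminate the leading term of the running remainder at each step):
  leading term -x^4: subtract (-x^2)·g(x) = -x^4 + 3·x^3, leaving x^3 - 3·x^2 + 2·x - 1
  leading term x^3: subtract (x)·g(x) = x^3 - 3·x^2, leaving 2·x - 1
The remainder r(x) = 2·x - 1 ≠ 0 (and deg r < deg g), so g ∤ f, i.e. f ∉ (g).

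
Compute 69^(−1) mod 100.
69^(−1) ≡ 29 (mod 100)

Apply the extended Euclidean algorithm to (100, 69), tracking rows (r, s, t) with s·100 + t·69 = r. Each division r_prev = q·r_cur + r_new produces the new row as (previous row) − q·(current row):
  row A: (100, 1, 0)   [1·100 + 0·69 = 100]
  row B: (69, 0, 1)   [0·100 + 1·69 = 69]
  100 = 1·69 + 31   → row C = row A − 1·row B = (31, 1, −1)   [check: 1·100 − 1·69 = 31]
  69 = 2·31 + 7   → row D = row B − 2·row C = (7, −2, 3)   [check: −2·100 + 3·69 = 7]
  31 = 4·7 + 3   → row E = row C − 4·row D = (3, 9, −13)   [check: 9·100 − 13·69 = 3]
  7 = 2·3 + 1   → row F = row D − 2·row E = (1, −20, 29)   [check: −20·100 + 29·69 = 1]
  3 = 3·1 + 0   → remainder 0, stop. gcd = 1 (last nonzero row F).
The gcd is 1, so 69 is invertible mod 100. The last nonzero row gives −20·100 + 29·69 = 1, so t = 29. So 69^(−1) ≡ 29 (mod 100). Verify: 69 · 29 = 2001 ≡ 1 (mod 100). ✓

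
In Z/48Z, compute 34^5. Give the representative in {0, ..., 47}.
16

Use repeated squaring. Binary(5) = 101. Walk through the bits of the exponent 5 left-to-right: at each bit after the leading one, square the running value, then multiply by 34 if the bit is 1 (always reducing mod 48):
  bit 1 = 1 (leading): start with 34.
  bit 2 = 0: square 34^2 = 1156 ≡ 4 (mod 48).
  bit 3 = 1: square 4^2 = 16; bit is 1, so multiply 16·34 = 544 ≡ 16 (mod 48).
Final value: 34^5 ≡ 16 (mod 48).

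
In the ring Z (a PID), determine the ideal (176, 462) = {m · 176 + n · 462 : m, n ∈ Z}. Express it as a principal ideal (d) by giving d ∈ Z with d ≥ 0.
(176, 462) = (22); d = 22

In the PID Z, (a, b) is generated by gcd(a, b). Compute gcd(462, 176) with the extended Euclidean algorithm, tracking rows (r, s, t) with s·462 + t·176 = r:
  row A: (462, 1, 0)   [1·462 + 0·176 = 462]
  row B: (176, 0, 1)   [0·462 + 1·176 = 176]
  462 = 2·176 + 110   → row C = row A − 2·row B = (110, 1, −2)   [check: 1·462 − 2·176 = 110]
  176 = 1·110 + 66   → row D = row B − 1·row C = (66, −1, 3)   [check: −1·462 + 3·176 = 66]
  110 = 1·66 + 44   → row E = row C − 1·row D = (44, 2, −5)   [check: 2·462 − 5·176 = 44]
  66 = 1·44 + 22   → row F = row D − 1·row E = (22, −3, 8)   [check: −3·462 + 8·176 = 22]
  44 = 2·22 + 0   → remainder 0, stop. gcd = 22 (last nonzero row F).
So gcd(176, 462) = 22, with Bézout identity −3·462 + 8·176 = 22. Containment (⊇): the Bézout identity exhibits 22 as an element of (176, 462), giving (22) ⊆ (176, 462). Containment (⊆): since 22 | 176 and 22 | 462 (176 = 22·8, 462 = 22·21), every Z-linear combination of 176 and 462 is divisible by 22, so (176, 462) ⊆ (22). Therefore (176, 462) = (22), d = 22.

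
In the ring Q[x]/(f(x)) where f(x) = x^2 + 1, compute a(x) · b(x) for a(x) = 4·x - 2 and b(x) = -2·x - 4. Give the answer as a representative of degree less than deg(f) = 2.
a · b ≡ 16 - 12·x (mod f(x))

First multiply in Q[x] without reducing: a · b = -8·x^2 - 12·x + 8. Now divide by f(x) = x^2 + 1, eliminating the leading term at each step:
  leading term -8·x^2: subtract (-8)·f(x) = -8·x^2 - 8, leaving 16 - 12·x
The degree is now < 2, so this is the remainder. Hence a · b ≡ 16 - 12·x in Q[x]/(f).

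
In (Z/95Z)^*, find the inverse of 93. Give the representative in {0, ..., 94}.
Apply the extended Euclidean algorithm to (95, 93), tracking rows (r, s, t) with s·95 + t·93 = r. Each division r_prev = q·r_cur + r_new produces the new row as (previous row) − q·(current row):
  row A: (95, 1, 0)   [1·95 + 0·93 = 95]
  row B: (93, 0, 1)   [0·95 + 1·93 = 93]
  95 = 1·93 + 2   → row C = row A − 1·row B = (2, 1, −1)   [check: 1·95 − 1·93 = 2]
  93 = 46·2 + 1   → row D = row B − 46·row C = (1, −46, 47)   [check: −46·95 + 47·93 = 1]
  2 = 2·1 + 0   → remainder 0, stop. gcd = 1 (last nonzero row D).
The gcd is 1, so 93 is invertible mod 95. The last nonzero row gives −46·95 + 47·93 = 1, so t = 47. So 93^(−1) ≡ 47 (mod 95). Verify: 93 · 47 = 4371 ≡ 1 (mod 95). ✓

Final answer: 93^(−1) ≡ 47 (mod 95)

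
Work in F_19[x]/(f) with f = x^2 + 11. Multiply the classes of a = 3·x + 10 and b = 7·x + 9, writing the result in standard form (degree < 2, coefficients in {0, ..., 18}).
Multiply as integer polynomials: a · b = 21·x^2 + 97·x + 90. Reducing coefficients mod 19: a · b ≡ 2·x^2 + 2·x + 14. Now divide by f(x) = x^2 + 11 in F_19[x], eliminating the leading term at each step:
  leading term 2·x^2: subtract (2)·f(x) = 2·x^2 + 3, leaving 2·x + 11 (coefficients mod 19)
The degree is now < 2, so this is the remainder. Hence a · b ≡ 2·x + 11 in F_19[x]/(f).

Final answer: a · b ≡ 2·x + 11 (mod f(x))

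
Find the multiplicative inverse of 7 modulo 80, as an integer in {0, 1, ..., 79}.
Apply the extended Euclidean algorithm to (80, 7), tracking rows (r, s, t) with s·80 + t·7 = r. Each division r_prev = q·r_cur + r_new produces the new row as (previous row) − q·(current row):
  row A: (80, 1, 0)   [1·80 + 0·7 = 80]
  row B: (7, 0, 1)   [0·80 + 1·7 = 7]
  80 = 11·7 + 3   → row C = row A − 11·row B = (3, 1, −11)   [check: 1·80 − 11·7 = 3]
  7 = 2·3 + 1   → row D = row B − 2·row C = (1, −2, 23)   [check: −2·80 + 23·7 = 1]
  3 = 3·1 + 0   → remainder 0, stop. gcd = 1 (last nonzero row D).
The gcd is 1, so 7 is invertible mod 80. The last nonzero row gives −2·80 + 23·7 = 1, so t = 23. So 7^(−1) ≡ 23 (mod 80). Verify: 7 · 23 = 161 ≡ 1 (mod 80). ✓

Final answer: 7^(−1) ≡ 23 (mod 80)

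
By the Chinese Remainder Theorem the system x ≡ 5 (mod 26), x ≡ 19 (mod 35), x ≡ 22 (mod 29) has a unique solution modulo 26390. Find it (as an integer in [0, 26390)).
The moduli 26, 35, 29 are pairwise coprime, so by the CRT there is a unique solution mod 26·35·29 = 26390.
Solve by successive substitution. Start with x ≡ 5 (mod 26).
  Combine with x ≡ 19 (mod 35): write x = 5 + 26·t and require 5 + 26·t ≡ 19 (mod 35), i.e. 26·t ≡ 19 − 5 ≡ 14 (mod 35). Since 26^(−1) ≡ 31 (mod 35), t ≡ 31·14 ≡ 14 (mod 35). So x ≡ 5 + 26·14 = 369 (mod 910).
  Combine with x ≡ 22 (mod 29): write x = 369 + 910·t and require 369 + 910·t ≡ 22 (mod 29), i.e. 910·t ≡ 22 − 369 ≡ 1 (mod 29). Since 910^(−1) ≡ 8 (mod 29) (910 ≡ 11 (mod 29)), t ≡ 8·1 ≡ 8 (mod 29). So x ≡ 369 + 910·8 = 7649 (mod 26390).
Unique solution in [0, 26390): x = 7649.

Final answer: x ≡ 7649 (mod 26390); the representative in [0, 26390) is 7649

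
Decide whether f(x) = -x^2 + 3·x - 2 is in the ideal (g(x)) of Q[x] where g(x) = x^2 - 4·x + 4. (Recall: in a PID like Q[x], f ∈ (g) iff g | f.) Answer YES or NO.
In Q[x] the ideal (g) consists of all multiples of g, so f ∈ (g) iff g | f, i.e. iff the remainder of f on division by g is 0. Divide f by g (g is monic, so eliminate the leading term of the running remainder at each step):
  leading term -x^2: subtract (-1)·g(x) = -x^2 + 4·x - 4, leaving 2 - x
The remainder r(x) = 2 - x ≠ 0 (and deg r < deg g), so g ∤ f, i.e. f ∉ (g).

Final answer: NO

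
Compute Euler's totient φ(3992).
φ(3992) = 1992

φ is multiplicative, with φ(p^e) = p^e − p^(e−1). Factorise 3992 = 2^3 · 499. Then
  φ(3992) = (2^3 − 2^2) · (499 − 1) = 4 · 498 = 1992.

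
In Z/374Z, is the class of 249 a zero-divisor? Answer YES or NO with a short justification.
gcd(249, 374) = 1, so 249 is a unit in Z/374Z (it has a multiplicative inverse). A unit cannot be a zero-divisor: if 249·b ≡ 0 then multiplying both sides by 249^(−1) gives b ≡ 0. So 249 is not a zero-divisor.

Final answer: NO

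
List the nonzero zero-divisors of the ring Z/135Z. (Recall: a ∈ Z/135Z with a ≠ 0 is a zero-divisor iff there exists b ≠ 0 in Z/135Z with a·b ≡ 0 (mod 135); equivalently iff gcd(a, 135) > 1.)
nonzero zero-divisors of Z/135Z = {3, 5, 6, 9, 10, 12, 15, 18, 20, 21, 24, 25, 27, 30, 33, 35, 36, 39, 40, 42, 45, 48, 50, 51, 54, 55, 57, 60, 63, 65, 66, 69, 70, 72, 75, 78, 80, 81, 84, 85, 87, 90, 93, 95, 96, 99, 100, 102, 105, 108, 110, 111, 114, 115, 117, 120, 123, 125, 126, 129, 130, 132}

An element a ∈ Z/135Z (with a ≠ 0) is a zero-divisor iff gcd(a, 135) > 1 (because a is a unit precisely when gcd(a, n) = 1, and in Z/nZ every nonzero, non-unit element is a zero-divisor). Scan a = 1, ..., 134 and keep those with gcd(a, 135) > 1:
  gcd(3, 135) = 3, gcd(5, 135) = 5, gcd(6, 135) = 3, gcd(9, 135) = 9, gcd(10, 135) = 5, gcd(12, 135) = 3, gcd(15, 135) = 15, gcd(18, 135) = 9, gcd(20, 135) = 5, gcd(21, 135) = 3, gcd(24, 135) = 3, gcd(25, 135) = 5, gcd(27, 135) = 27, gcd(30, 135) = 15, gcd(33, 135) = 3, gcd(35, 135) = 5, gcd(36, 135) = 9, gcd(39, 135) = 3, gcd(40, 135) = 5, gcd(42, 135) = 3, gcd(45, 135) = 45, gcd(48, 135) = 3, gcd(50, 135) = 5, gcd(51, 135) = 3, gcd(54, 135) = 27, gcd(55, 135) = 5, gcd(57, 135) = 3, gcd(60, 135) = 15, gcd(63, 135) = 9, gcd(65, 135) = 5, gcd(66, 135) = 3, gcd(69, 135) = 3, gcd(70, 135) = 5, gcd(72, 135) = 9, gcd(75, 135) = 15, gcd(78, 135) = 3, gcd(80, 135) = 5, gcd(81, 135) = 27, gcd(84, 135) = 3, gcd(85, 135) = 5, gcd(87, 135) = 3, gcd(90, 135) = 45, gcd(93, 135) = 3, gcd(95, 135) = 5, gcd(96, 135) = 3, gcd(99, 135) = 9, gcd(100, 135) = 5, gcd(102, 135) = 3, gcd(105, 135) = 15, gcd(108, 135) = 27, gcd(110, 135) = 5, gcd(111, 135) = 3, gcd(114, 135) = 3, gcd(115, 135) = 5, gcd(117, 135) = 9, gcd(120, 135) = 15, gcd(123, 135) = 3, gcd(125, 135) = 5, gcd(126, 135) = 9, gcd(129, 135) = 3, gcd(130, 135) = 5, gcd(132, 135) = 3.
All other a ∈ {1, ..., 134} have gcd(a, 135) = 1 and are units. So the nonzero zero-divisors are exactly the 62 values of a appearing in this scan.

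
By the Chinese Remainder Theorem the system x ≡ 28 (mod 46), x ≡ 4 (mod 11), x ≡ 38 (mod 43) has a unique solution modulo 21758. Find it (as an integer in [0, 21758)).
The moduli 46, 11, 43 are pairwise coprime, so by the CRT there is a unique solution mod 46·11·43 = 21758.
Solve by successive substitution. Start with x ≡ 28 (mod 46).
  Combine with x ≡ 4 (mod 11): write x = 28 + 46·t and require 28 + 46·t ≡ 4 (mod 11), i.e. 46·t ≡ 4 − 28 ≡ 9 (mod 11). Since 46^(−1) ≡ 6 (mod 11) (46 ≡ 2 (mod 11)), t ≡ 6·9 ≡ 10 (mod 11). So x ≡ 28 + 46·10 = 488 (mod 506).
  Combine with x ≡ 38 (mod 43): write x = 488 + 506·t and require 488 + 506·t ≡ 38 (mod 43), i.e. 506·t ≡ 38 − 488 ≡ 23 (mod 43). Since 506^(−1) ≡ 30 (mod 43) (506 ≡ 33 (mod 43)), t ≡ 30·23 ≡ 2 (mod 43). So x ≡ 488 + 506·2 = 1500 (mod 21758).
Unique solution in [0, 21758): x = 1500.

Final answer: x ≡ 1500 (mod 21758); the representative in [0, 21758) is 1500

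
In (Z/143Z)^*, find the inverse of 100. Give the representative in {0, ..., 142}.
100^(−1) ≡ 133 (mod 143)

Apply the extended Euclidean algorithm to (143, 100), tracking rows (r, s, t) with s·143 + t·100 = r. Each division r_prev = q·r_cur + r_new produces the new row as (previous row) − q·(current row):
  row A: (143, 1, 0)   [1·143 + 0·100 = 143]
  row B: (100, 0, 1)   [0·143 + 1·100 = 100]
  143 = 1·100 + 43   → row C = row A − 1·row B = (43, 1, −1)   [check: 1·143 − 1·100 = 43]
  100 = 2·43 + 14   → row D = row B − 2·row C = (14, −2, 3)   [check: −2·143 + 3·100 = 14]
  43 = 3·14 + 1   → row E = row C − 3·row D = (1, 7, −10)   [check: 7·143 − 10·100 = 1]
  14 = 14·1 + 0   → remainder 0, stop. gcd = 1 (last nonzero row E).
The gcd is 1, so 100 is invertible mod 143. The last nonzero row gives 7·143 − 10·100 = 1, so t = −10. So 100^(−1) ≡ −10 ≡ 133 (mod 143). Verify: 100 · 133 = 13300 ≡ 1 (mod 143). ✓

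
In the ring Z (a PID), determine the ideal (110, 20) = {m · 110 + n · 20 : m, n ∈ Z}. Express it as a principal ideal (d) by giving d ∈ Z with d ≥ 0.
(110, 20) = (10); d = 10

In the PID Z, (a, b) is generated by gcd(a, b). Compute gcd(110, 20) with the extended Euclidean algorithm, tracking rows (r, s, t) with s·110 + t·20 = r:
  row A: (110, 1, 0)   [1·110 + 0·20 = 110]
  row B: (20, 0, 1)   [0·110 + 1·20 = 20]
  110 = 5·20 + 10   → row C = row A − 5·row B = (10, 1, −5)   [check: 1·110 − 5·20 = 10]
  20 = 2·10 + 0   → remainder 0, stop. gcd = 10 (last nonzero row C).
So gcd(110, 20) = 10, with Bézout identity 1·110 − 5·20 = 10. Containment (⊇): the Bézout identity exhibits 10 as an element of (110, 20), giving (10) ⊆ (110, 20). Containment (⊆): since 10 | 110 and 10 | 20 (110 = 10·11, 20 = 10·2), every Z-linear combination of 110 and 20 is divisible by 10, so (110, 20) ⊆ (10). Therefore (110, 20) = (10), d = 10.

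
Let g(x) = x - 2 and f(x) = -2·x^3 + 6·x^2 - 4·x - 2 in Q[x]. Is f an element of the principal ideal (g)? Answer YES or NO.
NO

In Q[x] the ideal (g) consists of all multiples of g, so f ∈ (g) iff g | f, i.e. iff the remainder of f on division by g is 0. Divide f by g (g is monic, so eliminate the leading term of the running remainder at each step):
  leading term -2·x^3: subtract (-2·x^2)·g(x) = -2·x^3 + 4·x^2, leaving 2·x^2 - 4·x - 2
  leading term 2·x^2: subtract (2·x)·g(x) = 2·x^2 - 4·x, leaving -2
The remainder r(x) = -2 ≠ 0 (and deg r < deg g), so g ∤ f, i.e. f ∉ (g).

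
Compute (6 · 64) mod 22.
10

Reduce the factors first: 64 ≡ 20 (mod 22), so 6 · 64 ≡ 6 · 20 (mod 22). 6 · 20 = 120. Dividing by 22: 120 = 5·22 + 10. So (6 · 64) mod 22 = 10.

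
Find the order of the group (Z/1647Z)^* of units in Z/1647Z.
(Z/1647Z)^* consists of the classes a with gcd(a, 1647) = 1, so its order is φ(1647). φ is multiplicative, with φ(p^e) = p^e − p^(e−1). Factorise 1647 = 3^3 · 61. Then
  φ(1647) = (3^3 − 3^2) · (61 − 1) = 18 · 60 = 1080.
Thus |(Z/1647Z)^*| = 1080.

Final answer: |(Z/1647Z)^*| = 1080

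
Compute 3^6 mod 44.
Use repeated squaring. Binary(6) = 110. Walk through the bits of the exponent 6 left-to-right: at each bit after the leading one, square the running value, then multiply by 3 if the bit is 1 (always reducing mod 44):
  bit 1 = 1 (leading): start with 3.
  bit 2 = 1: square 3^2 = 9; bit is 1, so multiply 9·3 = 27 (mod 44).
  bit 3 = 0: square 27^2 = 729 ≡ 25 (mod 44).
Final value: 3^6 ≡ 25 (mod 44).

Final answer: 25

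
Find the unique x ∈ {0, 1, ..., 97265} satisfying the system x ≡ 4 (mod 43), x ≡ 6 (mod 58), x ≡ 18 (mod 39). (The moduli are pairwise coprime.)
x ≡ 59688 (mod 97266); the representative in [0, 97266) is 59688

The moduli 43, 58, 39 are pairwise coprime, so by the CRT there is a unique solution mod 43·58·39 = 97266.
Solve by successive substitution. Start with x ≡ 4 (mod 43).
  Combine with x ≡ 6 (mod 58): write x = 4 + 43·t and require 4 + 43·t ≡ 6 (mod 58), i.e. 43·t ≡ 6 − 4 ≡ 2 (mod 58). Since 43^(−1) ≡ 27 (mod 58), t ≡ 27·2 ≡ 54 (mod 58). So x ≡ 4 + 43·54 = 2326 (mod 2494).
  Combine with x ≡ 18 (mod 39): write x = 2326 + 2494·t and require 2326 + 2494·t ≡ 18 (mod 39), i.e. 2494·t ≡ 18 − 2326 ≡ 32 (mod 39). Since 2494^(−1) ≡ 19 (mod 39) (2494 ≡ 37 (mod 39)), t ≡ 19·32 ≡ 23 (mod 39). So x ≡ 2326 + 2494·23 = 59688 (mod 97266).
Unique solution in [0, 97266): x = 59688.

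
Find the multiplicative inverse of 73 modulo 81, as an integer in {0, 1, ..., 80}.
73^(−1) ≡ 10 (mod 81)

Apply the extended Euclidean algorithm to (81, 73), tracking rows (r, s, t) with s·81 + t·73 = r. Each division r_prev = q·r_cur + r_new produces the new row as (previous row) − q·(current row):
  row A: (81, 1, 0)   [1·81 + 0·73 = 81]
  row B: (73, 0, 1)   [0·81 + 1·73 = 73]
  81 = 1·73 + 8   → row C = row A − 1·row B = (8, 1, −1)   [check: 1·81 − 1·73 = 8]
  73 = 9·8 + 1   → row D = row B − 9·row C = (1, −9, 10)   [check: −9·81 + 10·73 = 1]
  8 = 8·1 + 0   → remainder 0, stop. gcd = 1 (last nonzero row D).
The gcd is 1, so 73 is invertible mod 81. The last nonzero row gives −9·81 + 10·73 = 1, so t = 10. So 73^(−1) ≡ 10 (mod 81). Verify: 73 · 10 = 730 ≡ 1 (mod 81). ✓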